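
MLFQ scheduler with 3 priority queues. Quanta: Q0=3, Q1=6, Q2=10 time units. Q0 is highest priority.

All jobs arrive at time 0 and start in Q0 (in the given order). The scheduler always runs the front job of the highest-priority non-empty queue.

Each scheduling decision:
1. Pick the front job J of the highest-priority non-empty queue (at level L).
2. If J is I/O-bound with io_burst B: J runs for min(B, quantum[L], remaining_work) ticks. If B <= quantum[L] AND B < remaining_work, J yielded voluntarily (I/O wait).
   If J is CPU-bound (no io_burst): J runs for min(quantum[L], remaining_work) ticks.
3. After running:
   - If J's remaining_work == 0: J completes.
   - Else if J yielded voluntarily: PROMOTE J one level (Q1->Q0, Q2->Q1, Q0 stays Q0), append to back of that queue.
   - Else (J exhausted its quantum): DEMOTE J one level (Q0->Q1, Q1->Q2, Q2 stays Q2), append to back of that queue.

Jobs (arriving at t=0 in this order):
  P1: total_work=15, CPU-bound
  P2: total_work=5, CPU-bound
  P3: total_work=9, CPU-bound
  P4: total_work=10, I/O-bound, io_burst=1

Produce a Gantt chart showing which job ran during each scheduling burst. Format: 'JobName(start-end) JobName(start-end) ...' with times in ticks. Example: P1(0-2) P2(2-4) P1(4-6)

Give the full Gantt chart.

t=0-3: P1@Q0 runs 3, rem=12, quantum used, demote→Q1. Q0=[P2,P3,P4] Q1=[P1] Q2=[]
t=3-6: P2@Q0 runs 3, rem=2, quantum used, demote→Q1. Q0=[P3,P4] Q1=[P1,P2] Q2=[]
t=6-9: P3@Q0 runs 3, rem=6, quantum used, demote→Q1. Q0=[P4] Q1=[P1,P2,P3] Q2=[]
t=9-10: P4@Q0 runs 1, rem=9, I/O yield, promote→Q0. Q0=[P4] Q1=[P1,P2,P3] Q2=[]
t=10-11: P4@Q0 runs 1, rem=8, I/O yield, promote→Q0. Q0=[P4] Q1=[P1,P2,P3] Q2=[]
t=11-12: P4@Q0 runs 1, rem=7, I/O yield, promote→Q0. Q0=[P4] Q1=[P1,P2,P3] Q2=[]
t=12-13: P4@Q0 runs 1, rem=6, I/O yield, promote→Q0. Q0=[P4] Q1=[P1,P2,P3] Q2=[]
t=13-14: P4@Q0 runs 1, rem=5, I/O yield, promote→Q0. Q0=[P4] Q1=[P1,P2,P3] Q2=[]
t=14-15: P4@Q0 runs 1, rem=4, I/O yield, promote→Q0. Q0=[P4] Q1=[P1,P2,P3] Q2=[]
t=15-16: P4@Q0 runs 1, rem=3, I/O yield, promote→Q0. Q0=[P4] Q1=[P1,P2,P3] Q2=[]
t=16-17: P4@Q0 runs 1, rem=2, I/O yield, promote→Q0. Q0=[P4] Q1=[P1,P2,P3] Q2=[]
t=17-18: P4@Q0 runs 1, rem=1, I/O yield, promote→Q0. Q0=[P4] Q1=[P1,P2,P3] Q2=[]
t=18-19: P4@Q0 runs 1, rem=0, completes. Q0=[] Q1=[P1,P2,P3] Q2=[]
t=19-25: P1@Q1 runs 6, rem=6, quantum used, demote→Q2. Q0=[] Q1=[P2,P3] Q2=[P1]
t=25-27: P2@Q1 runs 2, rem=0, completes. Q0=[] Q1=[P3] Q2=[P1]
t=27-33: P3@Q1 runs 6, rem=0, completes. Q0=[] Q1=[] Q2=[P1]
t=33-39: P1@Q2 runs 6, rem=0, completes. Q0=[] Q1=[] Q2=[]

Answer: P1(0-3) P2(3-6) P3(6-9) P4(9-10) P4(10-11) P4(11-12) P4(12-13) P4(13-14) P4(14-15) P4(15-16) P4(16-17) P4(17-18) P4(18-19) P1(19-25) P2(25-27) P3(27-33) P1(33-39)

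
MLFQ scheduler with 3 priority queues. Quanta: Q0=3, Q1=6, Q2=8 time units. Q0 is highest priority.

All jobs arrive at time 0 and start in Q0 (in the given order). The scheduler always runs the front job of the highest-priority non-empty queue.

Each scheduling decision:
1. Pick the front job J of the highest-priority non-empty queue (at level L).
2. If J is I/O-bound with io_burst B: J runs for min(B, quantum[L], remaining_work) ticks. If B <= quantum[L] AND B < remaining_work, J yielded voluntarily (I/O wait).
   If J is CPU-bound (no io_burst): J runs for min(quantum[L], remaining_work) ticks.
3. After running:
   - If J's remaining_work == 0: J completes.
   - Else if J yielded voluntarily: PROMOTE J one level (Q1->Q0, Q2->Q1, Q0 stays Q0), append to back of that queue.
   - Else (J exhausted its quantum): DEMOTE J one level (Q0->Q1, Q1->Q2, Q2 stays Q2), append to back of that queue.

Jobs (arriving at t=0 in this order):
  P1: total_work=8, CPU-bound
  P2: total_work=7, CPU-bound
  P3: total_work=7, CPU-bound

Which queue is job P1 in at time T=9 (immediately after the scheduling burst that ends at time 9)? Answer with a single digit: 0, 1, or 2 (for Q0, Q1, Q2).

Answer: 1

Derivation:
t=0-3: P1@Q0 runs 3, rem=5, quantum used, demote→Q1. Q0=[P2,P3] Q1=[P1] Q2=[]
t=3-6: P2@Q0 runs 3, rem=4, quantum used, demote→Q1. Q0=[P3] Q1=[P1,P2] Q2=[]
t=6-9: P3@Q0 runs 3, rem=4, quantum used, demote→Q1. Q0=[] Q1=[P1,P2,P3] Q2=[]
t=9-14: P1@Q1 runs 5, rem=0, completes. Q0=[] Q1=[P2,P3] Q2=[]
t=14-18: P2@Q1 runs 4, rem=0, completes. Q0=[] Q1=[P3] Q2=[]
t=18-22: P3@Q1 runs 4, rem=0, completes. Q0=[] Q1=[] Q2=[]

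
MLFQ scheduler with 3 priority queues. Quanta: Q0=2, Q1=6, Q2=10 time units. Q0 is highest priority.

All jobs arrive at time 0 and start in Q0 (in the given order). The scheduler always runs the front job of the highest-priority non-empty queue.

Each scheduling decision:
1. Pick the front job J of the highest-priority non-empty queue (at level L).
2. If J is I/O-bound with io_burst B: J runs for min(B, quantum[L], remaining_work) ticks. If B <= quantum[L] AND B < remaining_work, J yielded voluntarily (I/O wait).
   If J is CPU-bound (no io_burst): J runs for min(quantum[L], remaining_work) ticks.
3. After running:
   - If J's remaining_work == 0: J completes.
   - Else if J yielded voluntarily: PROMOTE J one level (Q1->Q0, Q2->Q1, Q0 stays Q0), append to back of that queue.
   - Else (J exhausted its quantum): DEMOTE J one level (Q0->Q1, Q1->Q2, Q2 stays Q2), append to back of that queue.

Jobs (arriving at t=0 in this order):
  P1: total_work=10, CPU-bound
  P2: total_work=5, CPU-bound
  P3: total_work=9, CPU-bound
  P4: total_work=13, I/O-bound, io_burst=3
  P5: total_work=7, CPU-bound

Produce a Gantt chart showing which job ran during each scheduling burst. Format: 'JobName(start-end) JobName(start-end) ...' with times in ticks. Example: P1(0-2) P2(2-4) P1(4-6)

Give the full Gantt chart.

Answer: P1(0-2) P2(2-4) P3(4-6) P4(6-8) P5(8-10) P1(10-16) P2(16-19) P3(19-25) P4(25-28) P4(28-30) P5(30-35) P4(35-38) P4(38-40) P4(40-41) P1(41-43) P3(43-44)

Derivation:
t=0-2: P1@Q0 runs 2, rem=8, quantum used, demote→Q1. Q0=[P2,P3,P4,P5] Q1=[P1] Q2=[]
t=2-4: P2@Q0 runs 2, rem=3, quantum used, demote→Q1. Q0=[P3,P4,P5] Q1=[P1,P2] Q2=[]
t=4-6: P3@Q0 runs 2, rem=7, quantum used, demote→Q1. Q0=[P4,P5] Q1=[P1,P2,P3] Q2=[]
t=6-8: P4@Q0 runs 2, rem=11, quantum used, demote→Q1. Q0=[P5] Q1=[P1,P2,P3,P4] Q2=[]
t=8-10: P5@Q0 runs 2, rem=5, quantum used, demote→Q1. Q0=[] Q1=[P1,P2,P3,P4,P5] Q2=[]
t=10-16: P1@Q1 runs 6, rem=2, quantum used, demote→Q2. Q0=[] Q1=[P2,P3,P4,P5] Q2=[P1]
t=16-19: P2@Q1 runs 3, rem=0, completes. Q0=[] Q1=[P3,P4,P5] Q2=[P1]
t=19-25: P3@Q1 runs 6, rem=1, quantum used, demote→Q2. Q0=[] Q1=[P4,P5] Q2=[P1,P3]
t=25-28: P4@Q1 runs 3, rem=8, I/O yield, promote→Q0. Q0=[P4] Q1=[P5] Q2=[P1,P3]
t=28-30: P4@Q0 runs 2, rem=6, quantum used, demote→Q1. Q0=[] Q1=[P5,P4] Q2=[P1,P3]
t=30-35: P5@Q1 runs 5, rem=0, completes. Q0=[] Q1=[P4] Q2=[P1,P3]
t=35-38: P4@Q1 runs 3, rem=3, I/O yield, promote→Q0. Q0=[P4] Q1=[] Q2=[P1,P3]
t=38-40: P4@Q0 runs 2, rem=1, quantum used, demote→Q1. Q0=[] Q1=[P4] Q2=[P1,P3]
t=40-41: P4@Q1 runs 1, rem=0, completes. Q0=[] Q1=[] Q2=[P1,P3]
t=41-43: P1@Q2 runs 2, rem=0, completes. Q0=[] Q1=[] Q2=[P3]
t=43-44: P3@Q2 runs 1, rem=0, completes. Q0=[] Q1=[] Q2=[]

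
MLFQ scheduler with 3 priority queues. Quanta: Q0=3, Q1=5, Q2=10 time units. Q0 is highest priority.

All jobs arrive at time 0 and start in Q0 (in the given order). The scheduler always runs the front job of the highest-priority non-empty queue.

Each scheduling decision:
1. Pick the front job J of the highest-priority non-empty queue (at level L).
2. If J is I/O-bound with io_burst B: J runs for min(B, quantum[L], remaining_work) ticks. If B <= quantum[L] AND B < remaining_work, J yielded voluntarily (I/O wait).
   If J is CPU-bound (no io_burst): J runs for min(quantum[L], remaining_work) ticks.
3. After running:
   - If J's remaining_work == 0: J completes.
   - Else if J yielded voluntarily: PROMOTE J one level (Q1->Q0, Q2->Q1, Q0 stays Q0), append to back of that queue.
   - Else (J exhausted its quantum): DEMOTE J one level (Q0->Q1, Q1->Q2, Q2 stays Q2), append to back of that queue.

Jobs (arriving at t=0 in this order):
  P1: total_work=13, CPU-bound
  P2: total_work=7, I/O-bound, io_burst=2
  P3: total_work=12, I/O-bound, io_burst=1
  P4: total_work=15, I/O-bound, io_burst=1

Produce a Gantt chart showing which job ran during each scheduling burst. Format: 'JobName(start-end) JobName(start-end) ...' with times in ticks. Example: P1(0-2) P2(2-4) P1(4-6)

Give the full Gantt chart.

t=0-3: P1@Q0 runs 3, rem=10, quantum used, demote→Q1. Q0=[P2,P3,P4] Q1=[P1] Q2=[]
t=3-5: P2@Q0 runs 2, rem=5, I/O yield, promote→Q0. Q0=[P3,P4,P2] Q1=[P1] Q2=[]
t=5-6: P3@Q0 runs 1, rem=11, I/O yield, promote→Q0. Q0=[P4,P2,P3] Q1=[P1] Q2=[]
t=6-7: P4@Q0 runs 1, rem=14, I/O yield, promote→Q0. Q0=[P2,P3,P4] Q1=[P1] Q2=[]
t=7-9: P2@Q0 runs 2, rem=3, I/O yield, promote→Q0. Q0=[P3,P4,P2] Q1=[P1] Q2=[]
t=9-10: P3@Q0 runs 1, rem=10, I/O yield, promote→Q0. Q0=[P4,P2,P3] Q1=[P1] Q2=[]
t=10-11: P4@Q0 runs 1, rem=13, I/O yield, promote→Q0. Q0=[P2,P3,P4] Q1=[P1] Q2=[]
t=11-13: P2@Q0 runs 2, rem=1, I/O yield, promote→Q0. Q0=[P3,P4,P2] Q1=[P1] Q2=[]
t=13-14: P3@Q0 runs 1, rem=9, I/O yield, promote→Q0. Q0=[P4,P2,P3] Q1=[P1] Q2=[]
t=14-15: P4@Q0 runs 1, rem=12, I/O yield, promote→Q0. Q0=[P2,P3,P4] Q1=[P1] Q2=[]
t=15-16: P2@Q0 runs 1, rem=0, completes. Q0=[P3,P4] Q1=[P1] Q2=[]
t=16-17: P3@Q0 runs 1, rem=8, I/O yield, promote→Q0. Q0=[P4,P3] Q1=[P1] Q2=[]
t=17-18: P4@Q0 runs 1, rem=11, I/O yield, promote→Q0. Q0=[P3,P4] Q1=[P1] Q2=[]
t=18-19: P3@Q0 runs 1, rem=7, I/O yield, promote→Q0. Q0=[P4,P3] Q1=[P1] Q2=[]
t=19-20: P4@Q0 runs 1, rem=10, I/O yield, promote→Q0. Q0=[P3,P4] Q1=[P1] Q2=[]
t=20-21: P3@Q0 runs 1, rem=6, I/O yield, promote→Q0. Q0=[P4,P3] Q1=[P1] Q2=[]
t=21-22: P4@Q0 runs 1, rem=9, I/O yield, promote→Q0. Q0=[P3,P4] Q1=[P1] Q2=[]
t=22-23: P3@Q0 runs 1, rem=5, I/O yield, promote→Q0. Q0=[P4,P3] Q1=[P1] Q2=[]
t=23-24: P4@Q0 runs 1, rem=8, I/O yield, promote→Q0. Q0=[P3,P4] Q1=[P1] Q2=[]
t=24-25: P3@Q0 runs 1, rem=4, I/O yield, promote→Q0. Q0=[P4,P3] Q1=[P1] Q2=[]
t=25-26: P4@Q0 runs 1, rem=7, I/O yield, promote→Q0. Q0=[P3,P4] Q1=[P1] Q2=[]
t=26-27: P3@Q0 runs 1, rem=3, I/O yield, promote→Q0. Q0=[P4,P3] Q1=[P1] Q2=[]
t=27-28: P4@Q0 runs 1, rem=6, I/O yield, promote→Q0. Q0=[P3,P4] Q1=[P1] Q2=[]
t=28-29: P3@Q0 runs 1, rem=2, I/O yield, promote→Q0. Q0=[P4,P3] Q1=[P1] Q2=[]
t=29-30: P4@Q0 runs 1, rem=5, I/O yield, promote→Q0. Q0=[P3,P4] Q1=[P1] Q2=[]
t=30-31: P3@Q0 runs 1, rem=1, I/O yield, promote→Q0. Q0=[P4,P3] Q1=[P1] Q2=[]
t=31-32: P4@Q0 runs 1, rem=4, I/O yield, promote→Q0. Q0=[P3,P4] Q1=[P1] Q2=[]
t=32-33: P3@Q0 runs 1, rem=0, completes. Q0=[P4] Q1=[P1] Q2=[]
t=33-34: P4@Q0 runs 1, rem=3, I/O yield, promote→Q0. Q0=[P4] Q1=[P1] Q2=[]
t=34-35: P4@Q0 runs 1, rem=2, I/O yield, promote→Q0. Q0=[P4] Q1=[P1] Q2=[]
t=35-36: P4@Q0 runs 1, rem=1, I/O yield, promote→Q0. Q0=[P4] Q1=[P1] Q2=[]
t=36-37: P4@Q0 runs 1, rem=0, completes. Q0=[] Q1=[P1] Q2=[]
t=37-42: P1@Q1 runs 5, rem=5, quantum used, demote→Q2. Q0=[] Q1=[] Q2=[P1]
t=42-47: P1@Q2 runs 5, rem=0, completes. Q0=[] Q1=[] Q2=[]

Answer: P1(0-3) P2(3-5) P3(5-6) P4(6-7) P2(7-9) P3(9-10) P4(10-11) P2(11-13) P3(13-14) P4(14-15) P2(15-16) P3(16-17) P4(17-18) P3(18-19) P4(19-20) P3(20-21) P4(21-22) P3(22-23) P4(23-24) P3(24-25) P4(25-26) P3(26-27) P4(27-28) P3(28-29) P4(29-30) P3(30-31) P4(31-32) P3(32-33) P4(33-34) P4(34-35) P4(35-36) P4(36-37) P1(37-42) P1(42-47)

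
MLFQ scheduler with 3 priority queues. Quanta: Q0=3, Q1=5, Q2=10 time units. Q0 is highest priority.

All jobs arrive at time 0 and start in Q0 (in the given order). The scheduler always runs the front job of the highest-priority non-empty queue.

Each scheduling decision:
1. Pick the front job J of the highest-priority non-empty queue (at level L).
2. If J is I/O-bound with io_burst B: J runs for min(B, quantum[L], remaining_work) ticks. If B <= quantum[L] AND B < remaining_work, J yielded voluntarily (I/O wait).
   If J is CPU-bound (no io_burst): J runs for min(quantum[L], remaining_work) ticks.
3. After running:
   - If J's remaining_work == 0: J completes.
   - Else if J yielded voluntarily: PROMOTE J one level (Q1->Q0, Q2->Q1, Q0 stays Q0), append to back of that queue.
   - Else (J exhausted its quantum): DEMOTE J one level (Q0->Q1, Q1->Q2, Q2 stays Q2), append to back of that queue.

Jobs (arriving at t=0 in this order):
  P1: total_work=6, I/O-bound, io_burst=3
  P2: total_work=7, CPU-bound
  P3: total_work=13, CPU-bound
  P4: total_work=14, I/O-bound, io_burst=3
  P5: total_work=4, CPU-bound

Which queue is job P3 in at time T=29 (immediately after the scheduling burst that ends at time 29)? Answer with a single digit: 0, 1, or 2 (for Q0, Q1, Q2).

Answer: 1

Derivation:
t=0-3: P1@Q0 runs 3, rem=3, I/O yield, promote→Q0. Q0=[P2,P3,P4,P5,P1] Q1=[] Q2=[]
t=3-6: P2@Q0 runs 3, rem=4, quantum used, demote→Q1. Q0=[P3,P4,P5,P1] Q1=[P2] Q2=[]
t=6-9: P3@Q0 runs 3, rem=10, quantum used, demote→Q1. Q0=[P4,P5,P1] Q1=[P2,P3] Q2=[]
t=9-12: P4@Q0 runs 3, rem=11, I/O yield, promote→Q0. Q0=[P5,P1,P4] Q1=[P2,P3] Q2=[]
t=12-15: P5@Q0 runs 3, rem=1, quantum used, demote→Q1. Q0=[P1,P4] Q1=[P2,P3,P5] Q2=[]
t=15-18: P1@Q0 runs 3, rem=0, completes. Q0=[P4] Q1=[P2,P3,P5] Q2=[]
t=18-21: P4@Q0 runs 3, rem=8, I/O yield, promote→Q0. Q0=[P4] Q1=[P2,P3,P5] Q2=[]
t=21-24: P4@Q0 runs 3, rem=5, I/O yield, promote→Q0. Q0=[P4] Q1=[P2,P3,P5] Q2=[]
t=24-27: P4@Q0 runs 3, rem=2, I/O yield, promote→Q0. Q0=[P4] Q1=[P2,P3,P5] Q2=[]
t=27-29: P4@Q0 runs 2, rem=0, completes. Q0=[] Q1=[P2,P3,P5] Q2=[]
t=29-33: P2@Q1 runs 4, rem=0, completes. Q0=[] Q1=[P3,P5] Q2=[]
t=33-38: P3@Q1 runs 5, rem=5, quantum used, demote→Q2. Q0=[] Q1=[P5] Q2=[P3]
t=38-39: P5@Q1 runs 1, rem=0, completes. Q0=[] Q1=[] Q2=[P3]
t=39-44: P3@Q2 runs 5, rem=0, completes. Q0=[] Q1=[] Q2=[]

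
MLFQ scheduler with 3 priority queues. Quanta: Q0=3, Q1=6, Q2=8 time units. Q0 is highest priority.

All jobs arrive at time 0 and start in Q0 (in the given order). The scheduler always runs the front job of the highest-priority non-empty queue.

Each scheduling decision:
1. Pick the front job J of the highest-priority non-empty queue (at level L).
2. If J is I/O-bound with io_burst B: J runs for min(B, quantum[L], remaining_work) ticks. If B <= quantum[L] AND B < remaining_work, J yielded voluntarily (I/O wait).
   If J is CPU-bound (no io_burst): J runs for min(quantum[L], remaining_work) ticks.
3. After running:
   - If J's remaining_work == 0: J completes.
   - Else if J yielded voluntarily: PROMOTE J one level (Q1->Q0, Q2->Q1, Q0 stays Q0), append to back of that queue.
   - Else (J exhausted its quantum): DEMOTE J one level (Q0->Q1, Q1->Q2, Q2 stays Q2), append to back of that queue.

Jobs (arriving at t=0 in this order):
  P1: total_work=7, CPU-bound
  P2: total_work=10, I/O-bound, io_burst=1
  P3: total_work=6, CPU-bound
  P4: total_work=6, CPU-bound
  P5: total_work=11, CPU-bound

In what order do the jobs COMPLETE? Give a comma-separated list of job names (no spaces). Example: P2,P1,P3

Answer: P2,P1,P3,P4,P5

Derivation:
t=0-3: P1@Q0 runs 3, rem=4, quantum used, demote→Q1. Q0=[P2,P3,P4,P5] Q1=[P1] Q2=[]
t=3-4: P2@Q0 runs 1, rem=9, I/O yield, promote→Q0. Q0=[P3,P4,P5,P2] Q1=[P1] Q2=[]
t=4-7: P3@Q0 runs 3, rem=3, quantum used, demote→Q1. Q0=[P4,P5,P2] Q1=[P1,P3] Q2=[]
t=7-10: P4@Q0 runs 3, rem=3, quantum used, demote→Q1. Q0=[P5,P2] Q1=[P1,P3,P4] Q2=[]
t=10-13: P5@Q0 runs 3, rem=8, quantum used, demote→Q1. Q0=[P2] Q1=[P1,P3,P4,P5] Q2=[]
t=13-14: P2@Q0 runs 1, rem=8, I/O yield, promote→Q0. Q0=[P2] Q1=[P1,P3,P4,P5] Q2=[]
t=14-15: P2@Q0 runs 1, rem=7, I/O yield, promote→Q0. Q0=[P2] Q1=[P1,P3,P4,P5] Q2=[]
t=15-16: P2@Q0 runs 1, rem=6, I/O yield, promote→Q0. Q0=[P2] Q1=[P1,P3,P4,P5] Q2=[]
t=16-17: P2@Q0 runs 1, rem=5, I/O yield, promote→Q0. Q0=[P2] Q1=[P1,P3,P4,P5] Q2=[]
t=17-18: P2@Q0 runs 1, rem=4, I/O yield, promote→Q0. Q0=[P2] Q1=[P1,P3,P4,P5] Q2=[]
t=18-19: P2@Q0 runs 1, rem=3, I/O yield, promote→Q0. Q0=[P2] Q1=[P1,P3,P4,P5] Q2=[]
t=19-20: P2@Q0 runs 1, rem=2, I/O yield, promote→Q0. Q0=[P2] Q1=[P1,P3,P4,P5] Q2=[]
t=20-21: P2@Q0 runs 1, rem=1, I/O yield, promote→Q0. Q0=[P2] Q1=[P1,P3,P4,P5] Q2=[]
t=21-22: P2@Q0 runs 1, rem=0, completes. Q0=[] Q1=[P1,P3,P4,P5] Q2=[]
t=22-26: P1@Q1 runs 4, rem=0, completes. Q0=[] Q1=[P3,P4,P5] Q2=[]
t=26-29: P3@Q1 runs 3, rem=0, completes. Q0=[] Q1=[P4,P5] Q2=[]
t=29-32: P4@Q1 runs 3, rem=0, completes. Q0=[] Q1=[P5] Q2=[]
t=32-38: P5@Q1 runs 6, rem=2, quantum used, demote→Q2. Q0=[] Q1=[] Q2=[P5]
t=38-40: P5@Q2 runs 2, rem=0, completes. Q0=[] Q1=[] Q2=[]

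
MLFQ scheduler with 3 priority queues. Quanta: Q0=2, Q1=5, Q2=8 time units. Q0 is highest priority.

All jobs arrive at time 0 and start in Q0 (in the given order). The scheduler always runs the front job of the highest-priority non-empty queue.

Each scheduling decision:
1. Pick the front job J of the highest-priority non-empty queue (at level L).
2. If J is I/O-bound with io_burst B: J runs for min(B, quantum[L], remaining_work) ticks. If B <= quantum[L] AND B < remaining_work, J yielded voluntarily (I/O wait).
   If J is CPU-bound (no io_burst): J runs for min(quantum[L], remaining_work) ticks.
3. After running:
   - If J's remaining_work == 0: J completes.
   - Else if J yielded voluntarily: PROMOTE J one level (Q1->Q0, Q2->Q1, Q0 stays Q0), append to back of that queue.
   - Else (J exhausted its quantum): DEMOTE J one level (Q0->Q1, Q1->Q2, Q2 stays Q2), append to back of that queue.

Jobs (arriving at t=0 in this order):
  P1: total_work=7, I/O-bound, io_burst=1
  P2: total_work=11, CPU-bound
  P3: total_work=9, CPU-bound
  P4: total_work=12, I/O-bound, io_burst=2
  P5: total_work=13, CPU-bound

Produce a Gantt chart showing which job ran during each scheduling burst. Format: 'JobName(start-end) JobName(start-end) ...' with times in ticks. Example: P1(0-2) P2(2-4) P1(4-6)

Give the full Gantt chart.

Answer: P1(0-1) P2(1-3) P3(3-5) P4(5-7) P5(7-9) P1(9-10) P4(10-12) P1(12-13) P4(13-15) P1(15-16) P4(16-18) P1(18-19) P4(19-21) P1(21-22) P4(22-24) P1(24-25) P2(25-30) P3(30-35) P5(35-40) P2(40-44) P3(44-46) P5(46-52)

Derivation:
t=0-1: P1@Q0 runs 1, rem=6, I/O yield, promote→Q0. Q0=[P2,P3,P4,P5,P1] Q1=[] Q2=[]
t=1-3: P2@Q0 runs 2, rem=9, quantum used, demote→Q1. Q0=[P3,P4,P5,P1] Q1=[P2] Q2=[]
t=3-5: P3@Q0 runs 2, rem=7, quantum used, demote→Q1. Q0=[P4,P5,P1] Q1=[P2,P3] Q2=[]
t=5-7: P4@Q0 runs 2, rem=10, I/O yield, promote→Q0. Q0=[P5,P1,P4] Q1=[P2,P3] Q2=[]
t=7-9: P5@Q0 runs 2, rem=11, quantum used, demote→Q1. Q0=[P1,P4] Q1=[P2,P3,P5] Q2=[]
t=9-10: P1@Q0 runs 1, rem=5, I/O yield, promote→Q0. Q0=[P4,P1] Q1=[P2,P3,P5] Q2=[]
t=10-12: P4@Q0 runs 2, rem=8, I/O yield, promote→Q0. Q0=[P1,P4] Q1=[P2,P3,P5] Q2=[]
t=12-13: P1@Q0 runs 1, rem=4, I/O yield, promote→Q0. Q0=[P4,P1] Q1=[P2,P3,P5] Q2=[]
t=13-15: P4@Q0 runs 2, rem=6, I/O yield, promote→Q0. Q0=[P1,P4] Q1=[P2,P3,P5] Q2=[]
t=15-16: P1@Q0 runs 1, rem=3, I/O yield, promote→Q0. Q0=[P4,P1] Q1=[P2,P3,P5] Q2=[]
t=16-18: P4@Q0 runs 2, rem=4, I/O yield, promote→Q0. Q0=[P1,P4] Q1=[P2,P3,P5] Q2=[]
t=18-19: P1@Q0 runs 1, rem=2, I/O yield, promote→Q0. Q0=[P4,P1] Q1=[P2,P3,P5] Q2=[]
t=19-21: P4@Q0 runs 2, rem=2, I/O yield, promote→Q0. Q0=[P1,P4] Q1=[P2,P3,P5] Q2=[]
t=21-22: P1@Q0 runs 1, rem=1, I/O yield, promote→Q0. Q0=[P4,P1] Q1=[P2,P3,P5] Q2=[]
t=22-24: P4@Q0 runs 2, rem=0, completes. Q0=[P1] Q1=[P2,P3,P5] Q2=[]
t=24-25: P1@Q0 runs 1, rem=0, completes. Q0=[] Q1=[P2,P3,P5] Q2=[]
t=25-30: P2@Q1 runs 5, rem=4, quantum used, demote→Q2. Q0=[] Q1=[P3,P5] Q2=[P2]
t=30-35: P3@Q1 runs 5, rem=2, quantum used, demote→Q2. Q0=[] Q1=[P5] Q2=[P2,P3]
t=35-40: P5@Q1 runs 5, rem=6, quantum used, demote→Q2. Q0=[] Q1=[] Q2=[P2,P3,P5]
t=40-44: P2@Q2 runs 4, rem=0, completes. Q0=[] Q1=[] Q2=[P3,P5]
t=44-46: P3@Q2 runs 2, rem=0, completes. Q0=[] Q1=[] Q2=[P5]
t=46-52: P5@Q2 runs 6, rem=0, completes. Q0=[] Q1=[] Q2=[]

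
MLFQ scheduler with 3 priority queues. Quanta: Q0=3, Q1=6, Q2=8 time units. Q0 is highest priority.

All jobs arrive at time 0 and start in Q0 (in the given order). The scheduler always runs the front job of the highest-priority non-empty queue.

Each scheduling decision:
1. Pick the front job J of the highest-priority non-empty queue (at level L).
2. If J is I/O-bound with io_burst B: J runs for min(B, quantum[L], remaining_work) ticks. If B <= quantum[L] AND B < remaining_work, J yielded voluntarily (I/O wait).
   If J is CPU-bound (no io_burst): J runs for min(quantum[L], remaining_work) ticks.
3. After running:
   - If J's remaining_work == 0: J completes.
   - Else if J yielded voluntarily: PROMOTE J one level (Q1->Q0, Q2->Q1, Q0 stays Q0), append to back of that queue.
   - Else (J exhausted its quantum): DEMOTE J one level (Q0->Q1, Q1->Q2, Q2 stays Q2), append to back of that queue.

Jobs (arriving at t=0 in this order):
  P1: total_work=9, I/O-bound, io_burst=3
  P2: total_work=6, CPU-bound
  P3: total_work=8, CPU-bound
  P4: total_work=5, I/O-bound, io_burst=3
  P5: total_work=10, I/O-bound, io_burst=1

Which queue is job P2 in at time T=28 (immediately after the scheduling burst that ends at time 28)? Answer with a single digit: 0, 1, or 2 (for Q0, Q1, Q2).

Answer: 1

Derivation:
t=0-3: P1@Q0 runs 3, rem=6, I/O yield, promote→Q0. Q0=[P2,P3,P4,P5,P1] Q1=[] Q2=[]
t=3-6: P2@Q0 runs 3, rem=3, quantum used, demote→Q1. Q0=[P3,P4,P5,P1] Q1=[P2] Q2=[]
t=6-9: P3@Q0 runs 3, rem=5, quantum used, demote→Q1. Q0=[P4,P5,P1] Q1=[P2,P3] Q2=[]
t=9-12: P4@Q0 runs 3, rem=2, I/O yield, promote→Q0. Q0=[P5,P1,P4] Q1=[P2,P3] Q2=[]
t=12-13: P5@Q0 runs 1, rem=9, I/O yield, promote→Q0. Q0=[P1,P4,P5] Q1=[P2,P3] Q2=[]
t=13-16: P1@Q0 runs 3, rem=3, I/O yield, promote→Q0. Q0=[P4,P5,P1] Q1=[P2,P3] Q2=[]
t=16-18: P4@Q0 runs 2, rem=0, completes. Q0=[P5,P1] Q1=[P2,P3] Q2=[]
t=18-19: P5@Q0 runs 1, rem=8, I/O yield, promote→Q0. Q0=[P1,P5] Q1=[P2,P3] Q2=[]
t=19-22: P1@Q0 runs 3, rem=0, completes. Q0=[P5] Q1=[P2,P3] Q2=[]
t=22-23: P5@Q0 runs 1, rem=7, I/O yield, promote→Q0. Q0=[P5] Q1=[P2,P3] Q2=[]
t=23-24: P5@Q0 runs 1, rem=6, I/O yield, promote→Q0. Q0=[P5] Q1=[P2,P3] Q2=[]
t=24-25: P5@Q0 runs 1, rem=5, I/O yield, promote→Q0. Q0=[P5] Q1=[P2,P3] Q2=[]
t=25-26: P5@Q0 runs 1, rem=4, I/O yield, promote→Q0. Q0=[P5] Q1=[P2,P3] Q2=[]
t=26-27: P5@Q0 runs 1, rem=3, I/O yield, promote→Q0. Q0=[P5] Q1=[P2,P3] Q2=[]
t=27-28: P5@Q0 runs 1, rem=2, I/O yield, promote→Q0. Q0=[P5] Q1=[P2,P3] Q2=[]
t=28-29: P5@Q0 runs 1, rem=1, I/O yield, promote→Q0. Q0=[P5] Q1=[P2,P3] Q2=[]
t=29-30: P5@Q0 runs 1, rem=0, completes. Q0=[] Q1=[P2,P3] Q2=[]
t=30-33: P2@Q1 runs 3, rem=0, completes. Q0=[] Q1=[P3] Q2=[]
t=33-38: P3@Q1 runs 5, rem=0, completes. Q0=[] Q1=[] Q2=[]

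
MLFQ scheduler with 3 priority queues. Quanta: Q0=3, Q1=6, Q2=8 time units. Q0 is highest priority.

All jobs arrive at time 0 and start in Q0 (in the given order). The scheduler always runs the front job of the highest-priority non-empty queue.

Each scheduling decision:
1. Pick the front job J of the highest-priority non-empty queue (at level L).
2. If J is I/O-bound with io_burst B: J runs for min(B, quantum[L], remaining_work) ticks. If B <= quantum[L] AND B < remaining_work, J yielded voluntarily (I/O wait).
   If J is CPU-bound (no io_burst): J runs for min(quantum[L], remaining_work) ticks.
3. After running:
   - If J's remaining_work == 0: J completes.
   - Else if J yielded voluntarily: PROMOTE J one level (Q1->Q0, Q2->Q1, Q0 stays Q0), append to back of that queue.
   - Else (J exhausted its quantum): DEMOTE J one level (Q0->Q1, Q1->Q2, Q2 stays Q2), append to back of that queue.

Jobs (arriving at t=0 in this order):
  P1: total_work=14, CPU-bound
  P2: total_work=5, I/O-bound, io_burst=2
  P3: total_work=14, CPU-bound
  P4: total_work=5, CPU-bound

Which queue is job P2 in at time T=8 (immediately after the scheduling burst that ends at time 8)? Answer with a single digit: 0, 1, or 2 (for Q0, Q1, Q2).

t=0-3: P1@Q0 runs 3, rem=11, quantum used, demote→Q1. Q0=[P2,P3,P4] Q1=[P1] Q2=[]
t=3-5: P2@Q0 runs 2, rem=3, I/O yield, promote→Q0. Q0=[P3,P4,P2] Q1=[P1] Q2=[]
t=5-8: P3@Q0 runs 3, rem=11, quantum used, demote→Q1. Q0=[P4,P2] Q1=[P1,P3] Q2=[]
t=8-11: P4@Q0 runs 3, rem=2, quantum used, demote→Q1. Q0=[P2] Q1=[P1,P3,P4] Q2=[]
t=11-13: P2@Q0 runs 2, rem=1, I/O yield, promote→Q0. Q0=[P2] Q1=[P1,P3,P4] Q2=[]
t=13-14: P2@Q0 runs 1, rem=0, completes. Q0=[] Q1=[P1,P3,P4] Q2=[]
t=14-20: P1@Q1 runs 6, rem=5, quantum used, demote→Q2. Q0=[] Q1=[P3,P4] Q2=[P1]
t=20-26: P3@Q1 runs 6, rem=5, quantum used, demote→Q2. Q0=[] Q1=[P4] Q2=[P1,P3]
t=26-28: P4@Q1 runs 2, rem=0, completes. Q0=[] Q1=[] Q2=[P1,P3]
t=28-33: P1@Q2 runs 5, rem=0, completes. Q0=[] Q1=[] Q2=[P3]
t=33-38: P3@Q2 runs 5, rem=0, completes. Q0=[] Q1=[] Q2=[]

Answer: 0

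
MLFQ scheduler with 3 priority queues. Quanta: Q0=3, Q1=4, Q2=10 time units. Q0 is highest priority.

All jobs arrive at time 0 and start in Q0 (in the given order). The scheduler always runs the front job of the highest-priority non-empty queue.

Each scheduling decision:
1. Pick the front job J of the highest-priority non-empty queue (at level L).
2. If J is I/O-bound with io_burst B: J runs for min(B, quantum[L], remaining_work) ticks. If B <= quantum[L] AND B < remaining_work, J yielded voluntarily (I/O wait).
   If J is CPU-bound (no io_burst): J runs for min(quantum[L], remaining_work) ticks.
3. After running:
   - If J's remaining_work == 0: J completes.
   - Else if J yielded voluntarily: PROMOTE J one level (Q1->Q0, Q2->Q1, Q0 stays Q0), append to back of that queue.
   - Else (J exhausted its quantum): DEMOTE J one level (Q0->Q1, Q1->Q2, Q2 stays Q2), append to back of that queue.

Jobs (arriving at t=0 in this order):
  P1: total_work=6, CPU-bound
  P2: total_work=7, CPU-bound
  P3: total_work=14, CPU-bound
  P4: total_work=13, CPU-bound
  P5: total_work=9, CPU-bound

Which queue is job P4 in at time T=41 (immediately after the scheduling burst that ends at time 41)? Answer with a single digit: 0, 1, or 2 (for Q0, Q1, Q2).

t=0-3: P1@Q0 runs 3, rem=3, quantum used, demote→Q1. Q0=[P2,P3,P4,P5] Q1=[P1] Q2=[]
t=3-6: P2@Q0 runs 3, rem=4, quantum used, demote→Q1. Q0=[P3,P4,P5] Q1=[P1,P2] Q2=[]
t=6-9: P3@Q0 runs 3, rem=11, quantum used, demote→Q1. Q0=[P4,P5] Q1=[P1,P2,P3] Q2=[]
t=9-12: P4@Q0 runs 3, rem=10, quantum used, demote→Q1. Q0=[P5] Q1=[P1,P2,P3,P4] Q2=[]
t=12-15: P5@Q0 runs 3, rem=6, quantum used, demote→Q1. Q0=[] Q1=[P1,P2,P3,P4,P5] Q2=[]
t=15-18: P1@Q1 runs 3, rem=0, completes. Q0=[] Q1=[P2,P3,P4,P5] Q2=[]
t=18-22: P2@Q1 runs 4, rem=0, completes. Q0=[] Q1=[P3,P4,P5] Q2=[]
t=22-26: P3@Q1 runs 4, rem=7, quantum used, demote→Q2. Q0=[] Q1=[P4,P5] Q2=[P3]
t=26-30: P4@Q1 runs 4, rem=6, quantum used, demote→Q2. Q0=[] Q1=[P5] Q2=[P3,P4]
t=30-34: P5@Q1 runs 4, rem=2, quantum used, demote→Q2. Q0=[] Q1=[] Q2=[P3,P4,P5]
t=34-41: P3@Q2 runs 7, rem=0, completes. Q0=[] Q1=[] Q2=[P4,P5]
t=41-47: P4@Q2 runs 6, rem=0, completes. Q0=[] Q1=[] Q2=[P5]
t=47-49: P5@Q2 runs 2, rem=0, completes. Q0=[] Q1=[] Q2=[]

Answer: 2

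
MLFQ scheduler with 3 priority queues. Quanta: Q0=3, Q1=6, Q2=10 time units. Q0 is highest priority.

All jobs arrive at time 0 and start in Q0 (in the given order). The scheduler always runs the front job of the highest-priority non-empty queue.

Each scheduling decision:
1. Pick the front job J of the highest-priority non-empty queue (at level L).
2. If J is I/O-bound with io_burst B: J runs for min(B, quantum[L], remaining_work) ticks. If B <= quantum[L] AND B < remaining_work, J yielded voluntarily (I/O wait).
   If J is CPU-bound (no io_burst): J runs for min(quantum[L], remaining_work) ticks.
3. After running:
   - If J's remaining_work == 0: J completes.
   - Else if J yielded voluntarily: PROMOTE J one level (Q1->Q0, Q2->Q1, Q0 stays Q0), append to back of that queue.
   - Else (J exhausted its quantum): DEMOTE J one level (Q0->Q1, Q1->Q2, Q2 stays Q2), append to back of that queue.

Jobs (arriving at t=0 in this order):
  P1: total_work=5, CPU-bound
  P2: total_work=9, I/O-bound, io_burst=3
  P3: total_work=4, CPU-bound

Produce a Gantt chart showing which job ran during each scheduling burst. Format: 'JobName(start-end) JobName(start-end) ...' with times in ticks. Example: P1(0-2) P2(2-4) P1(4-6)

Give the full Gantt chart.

t=0-3: P1@Q0 runs 3, rem=2, quantum used, demote→Q1. Q0=[P2,P3] Q1=[P1] Q2=[]
t=3-6: P2@Q0 runs 3, rem=6, I/O yield, promote→Q0. Q0=[P3,P2] Q1=[P1] Q2=[]
t=6-9: P3@Q0 runs 3, rem=1, quantum used, demote→Q1. Q0=[P2] Q1=[P1,P3] Q2=[]
t=9-12: P2@Q0 runs 3, rem=3, I/O yield, promote→Q0. Q0=[P2] Q1=[P1,P3] Q2=[]
t=12-15: P2@Q0 runs 3, rem=0, completes. Q0=[] Q1=[P1,P3] Q2=[]
t=15-17: P1@Q1 runs 2, rem=0, completes. Q0=[] Q1=[P3] Q2=[]
t=17-18: P3@Q1 runs 1, rem=0, completes. Q0=[] Q1=[] Q2=[]

Answer: P1(0-3) P2(3-6) P3(6-9) P2(9-12) P2(12-15) P1(15-17) P3(17-18)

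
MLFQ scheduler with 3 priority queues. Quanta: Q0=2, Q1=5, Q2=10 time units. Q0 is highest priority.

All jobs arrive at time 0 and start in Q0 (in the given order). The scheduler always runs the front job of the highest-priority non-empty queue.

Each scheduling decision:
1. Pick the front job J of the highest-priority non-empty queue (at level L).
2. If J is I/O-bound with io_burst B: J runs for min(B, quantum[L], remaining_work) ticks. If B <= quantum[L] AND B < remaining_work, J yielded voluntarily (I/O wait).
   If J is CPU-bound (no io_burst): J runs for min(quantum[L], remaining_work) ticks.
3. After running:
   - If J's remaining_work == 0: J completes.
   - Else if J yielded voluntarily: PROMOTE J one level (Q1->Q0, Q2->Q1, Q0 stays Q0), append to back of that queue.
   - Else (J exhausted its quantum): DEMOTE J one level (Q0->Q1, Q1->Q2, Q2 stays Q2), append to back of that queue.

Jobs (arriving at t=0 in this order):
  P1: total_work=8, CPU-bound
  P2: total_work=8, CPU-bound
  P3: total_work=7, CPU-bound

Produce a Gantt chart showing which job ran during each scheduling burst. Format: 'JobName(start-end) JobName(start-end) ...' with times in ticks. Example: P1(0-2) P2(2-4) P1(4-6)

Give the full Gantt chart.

t=0-2: P1@Q0 runs 2, rem=6, quantum used, demote→Q1. Q0=[P2,P3] Q1=[P1] Q2=[]
t=2-4: P2@Q0 runs 2, rem=6, quantum used, demote→Q1. Q0=[P3] Q1=[P1,P2] Q2=[]
t=4-6: P3@Q0 runs 2, rem=5, quantum used, demote→Q1. Q0=[] Q1=[P1,P2,P3] Q2=[]
t=6-11: P1@Q1 runs 5, rem=1, quantum used, demote→Q2. Q0=[] Q1=[P2,P3] Q2=[P1]
t=11-16: P2@Q1 runs 5, rem=1, quantum used, demote→Q2. Q0=[] Q1=[P3] Q2=[P1,P2]
t=16-21: P3@Q1 runs 5, rem=0, completes. Q0=[] Q1=[] Q2=[P1,P2]
t=21-22: P1@Q2 runs 1, rem=0, completes. Q0=[] Q1=[] Q2=[P2]
t=22-23: P2@Q2 runs 1, rem=0, completes. Q0=[] Q1=[] Q2=[]

Answer: P1(0-2) P2(2-4) P3(4-6) P1(6-11) P2(11-16) P3(16-21) P1(21-22) P2(22-23)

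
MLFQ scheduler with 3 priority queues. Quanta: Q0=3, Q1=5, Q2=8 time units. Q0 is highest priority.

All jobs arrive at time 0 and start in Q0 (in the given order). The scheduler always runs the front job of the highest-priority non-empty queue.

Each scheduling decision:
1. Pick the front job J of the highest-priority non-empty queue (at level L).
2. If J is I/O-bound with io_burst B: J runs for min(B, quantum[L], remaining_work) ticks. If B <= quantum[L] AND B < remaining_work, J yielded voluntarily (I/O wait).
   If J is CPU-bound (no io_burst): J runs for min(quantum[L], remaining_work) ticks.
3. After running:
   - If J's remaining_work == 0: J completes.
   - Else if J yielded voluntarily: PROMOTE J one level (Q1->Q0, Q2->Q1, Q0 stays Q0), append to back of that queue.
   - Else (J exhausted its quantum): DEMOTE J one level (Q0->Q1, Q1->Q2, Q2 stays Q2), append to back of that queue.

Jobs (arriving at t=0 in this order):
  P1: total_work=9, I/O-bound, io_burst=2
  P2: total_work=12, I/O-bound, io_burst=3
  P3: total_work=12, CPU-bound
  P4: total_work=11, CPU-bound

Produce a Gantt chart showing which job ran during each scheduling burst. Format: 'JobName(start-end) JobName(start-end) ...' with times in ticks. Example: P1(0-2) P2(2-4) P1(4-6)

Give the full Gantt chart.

t=0-2: P1@Q0 runs 2, rem=7, I/O yield, promote→Q0. Q0=[P2,P3,P4,P1] Q1=[] Q2=[]
t=2-5: P2@Q0 runs 3, rem=9, I/O yield, promote→Q0. Q0=[P3,P4,P1,P2] Q1=[] Q2=[]
t=5-8: P3@Q0 runs 3, rem=9, quantum used, demote→Q1. Q0=[P4,P1,P2] Q1=[P3] Q2=[]
t=8-11: P4@Q0 runs 3, rem=8, quantum used, demote→Q1. Q0=[P1,P2] Q1=[P3,P4] Q2=[]
t=11-13: P1@Q0 runs 2, rem=5, I/O yield, promote→Q0. Q0=[P2,P1] Q1=[P3,P4] Q2=[]
t=13-16: P2@Q0 runs 3, rem=6, I/O yield, promote→Q0. Q0=[P1,P2] Q1=[P3,P4] Q2=[]
t=16-18: P1@Q0 runs 2, rem=3, I/O yield, promote→Q0. Q0=[P2,P1] Q1=[P3,P4] Q2=[]
t=18-21: P2@Q0 runs 3, rem=3, I/O yield, promote→Q0. Q0=[P1,P2] Q1=[P3,P4] Q2=[]
t=21-23: P1@Q0 runs 2, rem=1, I/O yield, promote→Q0. Q0=[P2,P1] Q1=[P3,P4] Q2=[]
t=23-26: P2@Q0 runs 3, rem=0, completes. Q0=[P1] Q1=[P3,P4] Q2=[]
t=26-27: P1@Q0 runs 1, rem=0, completes. Q0=[] Q1=[P3,P4] Q2=[]
t=27-32: P3@Q1 runs 5, rem=4, quantum used, demote→Q2. Q0=[] Q1=[P4] Q2=[P3]
t=32-37: P4@Q1 runs 5, rem=3, quantum used, demote→Q2. Q0=[] Q1=[] Q2=[P3,P4]
t=37-41: P3@Q2 runs 4, rem=0, completes. Q0=[] Q1=[] Q2=[P4]
t=41-44: P4@Q2 runs 3, rem=0, completes. Q0=[] Q1=[] Q2=[]

Answer: P1(0-2) P2(2-5) P3(5-8) P4(8-11) P1(11-13) P2(13-16) P1(16-18) P2(18-21) P1(21-23) P2(23-26) P1(26-27) P3(27-32) P4(32-37) P3(37-41) P4(41-44)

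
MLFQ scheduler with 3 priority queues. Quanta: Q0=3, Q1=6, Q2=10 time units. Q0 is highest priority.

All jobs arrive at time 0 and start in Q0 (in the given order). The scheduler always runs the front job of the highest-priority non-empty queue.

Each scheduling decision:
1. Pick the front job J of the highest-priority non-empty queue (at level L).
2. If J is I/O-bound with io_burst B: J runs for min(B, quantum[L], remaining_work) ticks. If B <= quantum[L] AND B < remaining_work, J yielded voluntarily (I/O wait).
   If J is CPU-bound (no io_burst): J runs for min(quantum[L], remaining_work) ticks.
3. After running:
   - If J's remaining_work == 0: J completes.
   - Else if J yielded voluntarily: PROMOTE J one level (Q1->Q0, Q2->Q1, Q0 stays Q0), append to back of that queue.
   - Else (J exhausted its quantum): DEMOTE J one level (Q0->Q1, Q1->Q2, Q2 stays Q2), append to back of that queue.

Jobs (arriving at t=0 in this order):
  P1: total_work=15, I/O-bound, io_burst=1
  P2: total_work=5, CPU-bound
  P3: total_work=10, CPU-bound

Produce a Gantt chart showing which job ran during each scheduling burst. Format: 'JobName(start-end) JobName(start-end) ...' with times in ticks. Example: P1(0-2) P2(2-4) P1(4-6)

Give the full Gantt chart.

Answer: P1(0-1) P2(1-4) P3(4-7) P1(7-8) P1(8-9) P1(9-10) P1(10-11) P1(11-12) P1(12-13) P1(13-14) P1(14-15) P1(15-16) P1(16-17) P1(17-18) P1(18-19) P1(19-20) P1(20-21) P2(21-23) P3(23-29) P3(29-30)

Derivation:
t=0-1: P1@Q0 runs 1, rem=14, I/O yield, promote→Q0. Q0=[P2,P3,P1] Q1=[] Q2=[]
t=1-4: P2@Q0 runs 3, rem=2, quantum used, demote→Q1. Q0=[P3,P1] Q1=[P2] Q2=[]
t=4-7: P3@Q0 runs 3, rem=7, quantum used, demote→Q1. Q0=[P1] Q1=[P2,P3] Q2=[]
t=7-8: P1@Q0 runs 1, rem=13, I/O yield, promote→Q0. Q0=[P1] Q1=[P2,P3] Q2=[]
t=8-9: P1@Q0 runs 1, rem=12, I/O yield, promote→Q0. Q0=[P1] Q1=[P2,P3] Q2=[]
t=9-10: P1@Q0 runs 1, rem=11, I/O yield, promote→Q0. Q0=[P1] Q1=[P2,P3] Q2=[]
t=10-11: P1@Q0 runs 1, rem=10, I/O yield, promote→Q0. Q0=[P1] Q1=[P2,P3] Q2=[]
t=11-12: P1@Q0 runs 1, rem=9, I/O yield, promote→Q0. Q0=[P1] Q1=[P2,P3] Q2=[]
t=12-13: P1@Q0 runs 1, rem=8, I/O yield, promote→Q0. Q0=[P1] Q1=[P2,P3] Q2=[]
t=13-14: P1@Q0 runs 1, rem=7, I/O yield, promote→Q0. Q0=[P1] Q1=[P2,P3] Q2=[]
t=14-15: P1@Q0 runs 1, rem=6, I/O yield, promote→Q0. Q0=[P1] Q1=[P2,P3] Q2=[]
t=15-16: P1@Q0 runs 1, rem=5, I/O yield, promote→Q0. Q0=[P1] Q1=[P2,P3] Q2=[]
t=16-17: P1@Q0 runs 1, rem=4, I/O yield, promote→Q0. Q0=[P1] Q1=[P2,P3] Q2=[]
t=17-18: P1@Q0 runs 1, rem=3, I/O yield, promote→Q0. Q0=[P1] Q1=[P2,P3] Q2=[]
t=18-19: P1@Q0 runs 1, rem=2, I/O yield, promote→Q0. Q0=[P1] Q1=[P2,P3] Q2=[]
t=19-20: P1@Q0 runs 1, rem=1, I/O yield, promote→Q0. Q0=[P1] Q1=[P2,P3] Q2=[]
t=20-21: P1@Q0 runs 1, rem=0, completes. Q0=[] Q1=[P2,P3] Q2=[]
t=21-23: P2@Q1 runs 2, rem=0, completes. Q0=[] Q1=[P3] Q2=[]
t=23-29: P3@Q1 runs 6, rem=1, quantum used, demote→Q2. Q0=[] Q1=[] Q2=[P3]
t=29-30: P3@Q2 runs 1, rem=0, completes. Q0=[] Q1=[] Q2=[]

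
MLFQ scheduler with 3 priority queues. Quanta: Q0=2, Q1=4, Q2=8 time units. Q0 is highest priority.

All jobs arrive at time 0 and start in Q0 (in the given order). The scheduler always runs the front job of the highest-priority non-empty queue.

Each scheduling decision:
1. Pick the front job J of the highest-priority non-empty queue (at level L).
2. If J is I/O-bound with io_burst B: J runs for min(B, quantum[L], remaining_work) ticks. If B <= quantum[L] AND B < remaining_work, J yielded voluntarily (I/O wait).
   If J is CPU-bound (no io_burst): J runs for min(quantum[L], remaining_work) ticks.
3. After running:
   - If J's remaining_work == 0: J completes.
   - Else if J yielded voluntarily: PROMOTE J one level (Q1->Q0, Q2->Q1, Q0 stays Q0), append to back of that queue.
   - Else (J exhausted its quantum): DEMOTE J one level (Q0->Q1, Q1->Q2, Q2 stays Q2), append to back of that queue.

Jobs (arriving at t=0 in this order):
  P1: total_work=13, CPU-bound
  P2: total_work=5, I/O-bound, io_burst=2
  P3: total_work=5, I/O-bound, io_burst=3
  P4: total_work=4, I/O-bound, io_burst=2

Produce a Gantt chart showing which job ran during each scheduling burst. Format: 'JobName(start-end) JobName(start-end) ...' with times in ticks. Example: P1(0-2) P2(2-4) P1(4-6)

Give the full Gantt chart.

Answer: P1(0-2) P2(2-4) P3(4-6) P4(6-8) P2(8-10) P4(10-12) P2(12-13) P1(13-17) P3(17-20) P1(20-27)

Derivation:
t=0-2: P1@Q0 runs 2, rem=11, quantum used, demote→Q1. Q0=[P2,P3,P4] Q1=[P1] Q2=[]
t=2-4: P2@Q0 runs 2, rem=3, I/O yield, promote→Q0. Q0=[P3,P4,P2] Q1=[P1] Q2=[]
t=4-6: P3@Q0 runs 2, rem=3, quantum used, demote→Q1. Q0=[P4,P2] Q1=[P1,P3] Q2=[]
t=6-8: P4@Q0 runs 2, rem=2, I/O yield, promote→Q0. Q0=[P2,P4] Q1=[P1,P3] Q2=[]
t=8-10: P2@Q0 runs 2, rem=1, I/O yield, promote→Q0. Q0=[P4,P2] Q1=[P1,P3] Q2=[]
t=10-12: P4@Q0 runs 2, rem=0, completes. Q0=[P2] Q1=[P1,P3] Q2=[]
t=12-13: P2@Q0 runs 1, rem=0, completes. Q0=[] Q1=[P1,P3] Q2=[]
t=13-17: P1@Q1 runs 4, rem=7, quantum used, demote→Q2. Q0=[] Q1=[P3] Q2=[P1]
t=17-20: P3@Q1 runs 3, rem=0, completes. Q0=[] Q1=[] Q2=[P1]
t=20-27: P1@Q2 runs 7, rem=0, completes. Q0=[] Q1=[] Q2=[]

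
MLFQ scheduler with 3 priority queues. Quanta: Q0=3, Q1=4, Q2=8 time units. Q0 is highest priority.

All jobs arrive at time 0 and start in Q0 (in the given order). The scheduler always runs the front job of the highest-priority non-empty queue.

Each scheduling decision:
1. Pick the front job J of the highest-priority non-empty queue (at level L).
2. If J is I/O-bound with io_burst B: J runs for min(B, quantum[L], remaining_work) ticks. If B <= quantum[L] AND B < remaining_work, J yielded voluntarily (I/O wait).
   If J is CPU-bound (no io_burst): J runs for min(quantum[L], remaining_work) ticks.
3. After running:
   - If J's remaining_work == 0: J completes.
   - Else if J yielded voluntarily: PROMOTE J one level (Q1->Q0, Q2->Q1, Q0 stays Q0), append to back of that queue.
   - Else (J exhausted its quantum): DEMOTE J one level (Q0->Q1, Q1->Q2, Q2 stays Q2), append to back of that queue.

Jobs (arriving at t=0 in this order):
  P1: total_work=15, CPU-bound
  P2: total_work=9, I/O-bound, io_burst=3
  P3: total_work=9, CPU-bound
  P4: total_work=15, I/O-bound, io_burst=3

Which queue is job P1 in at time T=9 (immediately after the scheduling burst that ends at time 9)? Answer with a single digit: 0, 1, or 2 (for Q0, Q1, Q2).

t=0-3: P1@Q0 runs 3, rem=12, quantum used, demote→Q1. Q0=[P2,P3,P4] Q1=[P1] Q2=[]
t=3-6: P2@Q0 runs 3, rem=6, I/O yield, promote→Q0. Q0=[P3,P4,P2] Q1=[P1] Q2=[]
t=6-9: P3@Q0 runs 3, rem=6, quantum used, demote→Q1. Q0=[P4,P2] Q1=[P1,P3] Q2=[]
t=9-12: P4@Q0 runs 3, rem=12, I/O yield, promote→Q0. Q0=[P2,P4] Q1=[P1,P3] Q2=[]
t=12-15: P2@Q0 runs 3, rem=3, I/O yield, promote→Q0. Q0=[P4,P2] Q1=[P1,P3] Q2=[]
t=15-18: P4@Q0 runs 3, rem=9, I/O yield, promote→Q0. Q0=[P2,P4] Q1=[P1,P3] Q2=[]
t=18-21: P2@Q0 runs 3, rem=0, completes. Q0=[P4] Q1=[P1,P3] Q2=[]
t=21-24: P4@Q0 runs 3, rem=6, I/O yield, promote→Q0. Q0=[P4] Q1=[P1,P3] Q2=[]
t=24-27: P4@Q0 runs 3, rem=3, I/O yield, promote→Q0. Q0=[P4] Q1=[P1,P3] Q2=[]
t=27-30: P4@Q0 runs 3, rem=0, completes. Q0=[] Q1=[P1,P3] Q2=[]
t=30-34: P1@Q1 runs 4, rem=8, quantum used, demote→Q2. Q0=[] Q1=[P3] Q2=[P1]
t=34-38: P3@Q1 runs 4, rem=2, quantum used, demote→Q2. Q0=[] Q1=[] Q2=[P1,P3]
t=38-46: P1@Q2 runs 8, rem=0, completes. Q0=[] Q1=[] Q2=[P3]
t=46-48: P3@Q2 runs 2, rem=0, completes. Q0=[] Q1=[] Q2=[]

Answer: 1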